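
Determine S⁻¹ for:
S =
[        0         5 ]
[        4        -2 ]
det(S) = -20
S⁻¹ =
[     1/10       1/4 ]
[      1/5         0 ]

For a 2×2 matrix S = [[a, b], [c, d]] with det(S) ≠ 0, S⁻¹ = (1/det(S)) * [[d, -b], [-c, a]].
det(S) = (0)*(-2) - (5)*(4) = 0 - 20 = -20.
S⁻¹ = (1/-20) * [[-2, -5], [-4, 0]].
Dividing each entry by -20 and reducing:
S⁻¹ =
[     1/10       1/4 ]
[      1/5         0 ]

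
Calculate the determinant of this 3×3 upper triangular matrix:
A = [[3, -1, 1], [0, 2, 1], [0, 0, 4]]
24

The determinant of a triangular matrix is the product of its diagonal entries (the off-diagonal entries above the diagonal do not affect it).
det(A) = (3) * (2) * (4) = 24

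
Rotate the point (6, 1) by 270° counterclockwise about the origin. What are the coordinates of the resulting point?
(1, -6)

Rotation matrix R(θ) = [[cos θ, -sin θ], [sin θ, cos θ]]; for θ = 270°:
R = [[0, 1], [-1, 0]]
Result: R × [6, 1]ᵀ = [0·6 + (1)·1, -1·6 + (0)·1]ᵀ = (1, -6)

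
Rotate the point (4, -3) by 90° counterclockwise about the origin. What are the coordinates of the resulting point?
(3, 4)

Rotation matrix R(θ) = [[cos θ, -sin θ], [sin θ, cos θ]]; for θ = 90°:
R = [[0, -1], [1, 0]]
Result: R × [4, -3]ᵀ = [0·4 + (-1)·-3, 1·4 + (0)·-3]ᵀ = (3, 4)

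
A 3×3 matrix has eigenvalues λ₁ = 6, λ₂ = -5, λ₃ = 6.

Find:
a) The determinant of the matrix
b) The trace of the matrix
det = -180, trace = 7

Two standard eigenvalue identities:
- det(A) equals the product of the eigenvalues (counted with multiplicity).
- trace(A) equals the sum of the eigenvalues.
det(A) = (6)*(-5)*(6) = -180.
trace(A) = 6 - 5 + 6 = 7.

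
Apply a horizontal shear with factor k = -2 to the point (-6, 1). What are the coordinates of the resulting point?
(-8, 1)

Shear matrix for horizontal shear with factor k = -2:
[[1, -2], [0, 1]]
Result: (-6, 1) → (-8, 1)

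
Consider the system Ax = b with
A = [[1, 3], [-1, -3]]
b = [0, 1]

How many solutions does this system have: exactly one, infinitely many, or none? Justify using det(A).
No solution

det(A) = (1)*(-3) - (3)*(-1) = 0, so A is singular.
The column space of A is span(column 1) = span([1, -1]).
b = [0, 1] is not a scalar multiple of column 1, so b ∉ column space and the system is inconsistent — no solution.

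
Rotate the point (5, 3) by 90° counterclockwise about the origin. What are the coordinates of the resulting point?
(-3, 5)

Rotation matrix R(θ) = [[cos θ, -sin θ], [sin θ, cos θ]]; for θ = 90°:
R = [[0, -1], [1, 0]]
Result: R × [5, 3]ᵀ = [0·5 + (-1)·3, 1·5 + (0)·3]ᵀ = (-3, 5)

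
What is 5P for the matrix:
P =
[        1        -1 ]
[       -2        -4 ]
5P =
[        5        -5 ]
[      -10       -20 ]

Scalar multiplication is elementwise: (5P)[i][j] = 5 * P[i][j].
  (5P)[0][0] = 5 * (1) = 5
  (5P)[0][1] = 5 * (-1) = -5
  (5P)[1][0] = 5 * (-2) = -10
  (5P)[1][1] = 5 * (-4) = -20
5P =
[        5        -5 ]
[      -10       -20 ]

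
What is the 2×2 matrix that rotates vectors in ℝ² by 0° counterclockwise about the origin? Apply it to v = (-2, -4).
R = [[1, 0], [0, 1]]; R·v = (-2, -4)

A counterclockwise rotation by angle θ in ℝ² has matrix R(θ) = [[cos θ, -sin θ], [sin θ, cos θ]].
For θ = 0°: cos θ = 1, sin θ = 0.
R(0°) = [[1, 0], [0, 1]].
R·v = [1·-2 + (0)·-4, 0·-2 + 1·-4] = (-2, -4).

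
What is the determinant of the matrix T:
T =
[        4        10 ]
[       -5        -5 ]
det(T) = 30

For a 2×2 matrix [[a, b], [c, d]], det = a*d - b*c.
det(T) = (4)*(-5) - (10)*(-5) = -20 + 50 = 30.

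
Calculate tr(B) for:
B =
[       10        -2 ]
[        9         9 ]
tr(B) = 10 + 9 = 19

The trace of a square matrix is the sum of its diagonal entries.
Diagonal entries of B: B[0][0] = 10, B[1][1] = 9.
tr(B) = 10 + 9 = 19.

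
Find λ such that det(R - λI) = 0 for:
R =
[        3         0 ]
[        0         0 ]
λ = 0, 3

Solve det(R - λI) = 0. For a 2×2 matrix the characteristic equation is λ² - (trace)λ + det = 0.
trace(R) = a + d = 3 + 0 = 3.
det(R) = a*d - b*c = (3)*(0) - (0)*(0) = 0 - 0 = 0.
Characteristic equation: λ² - (3)λ + (0) = 0.
Discriminant = (3)² - 4*(0) = 9 - 0 = 9.
λ = (3 ± √9) / 2 = (3 ± 3) / 2 = 0, 3.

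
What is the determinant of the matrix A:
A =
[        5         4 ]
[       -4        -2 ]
det(A) = 6

For a 2×2 matrix [[a, b], [c, d]], det = a*d - b*c.
det(A) = (5)*(-2) - (4)*(-4) = -10 + 16 = 6.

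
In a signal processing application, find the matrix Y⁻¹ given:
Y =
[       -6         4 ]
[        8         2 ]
det(Y) = -44
Y⁻¹ =
[    -1/22      1/11 ]
[     2/11      3/22 ]

For a 2×2 matrix Y = [[a, b], [c, d]] with det(Y) ≠ 0, Y⁻¹ = (1/det(Y)) * [[d, -b], [-c, a]].
det(Y) = (-6)*(2) - (4)*(8) = -12 - 32 = -44.
Y⁻¹ = (1/-44) * [[2, -4], [-8, -6]].
Dividing each entry by -44 and reducing:
Y⁻¹ =
[    -1/22      1/11 ]
[     2/11      3/22 ]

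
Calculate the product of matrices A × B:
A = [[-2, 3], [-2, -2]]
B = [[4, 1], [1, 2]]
[[-5, 4], [-10, -6]]

Matrix multiplication:
C[0][0] = -2×4 + 3×1 = -5
C[0][1] = -2×1 + 3×2 = 4
C[1][0] = -2×4 + -2×1 = -10
C[1][1] = -2×1 + -2×2 = -6
Result: [[-5, 4], [-10, -6]]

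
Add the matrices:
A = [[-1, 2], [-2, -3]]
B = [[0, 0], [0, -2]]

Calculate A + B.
[[-1, 2], [-2, -5]]

Add corresponding elements:
(-1)+(0)=-1
(2)+(0)=2
(-2)+(0)=-2
(-3)+(-2)=-5
A + B = [[-1, 2], [-2, -5]]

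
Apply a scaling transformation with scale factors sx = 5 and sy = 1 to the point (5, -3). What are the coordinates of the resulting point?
(25, -3)

Scaling matrix:
[[5, 0], [0, 1]]
Result: (5 × 5, -3 × 1) = (25, -3)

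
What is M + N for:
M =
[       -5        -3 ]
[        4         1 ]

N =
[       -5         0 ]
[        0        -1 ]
M + N =
[      -10        -3 ]
[        4         0 ]

Matrix addition is elementwise: (M+N)[i][j] = M[i][j] + N[i][j].
  (M+N)[0][0] = (-5) + (-5) = -10
  (M+N)[0][1] = (-3) + (0) = -3
  (M+N)[1][0] = (4) + (0) = 4
  (M+N)[1][1] = (1) + (-1) = 0
M + N =
[      -10        -3 ]
[        4         0 ]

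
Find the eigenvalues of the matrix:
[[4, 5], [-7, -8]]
λ = -3 and λ = -1

Characteristic equation: det(A - λI) = 0
λ² - (trace)λ + (det) = 0
λ² - (-4)λ + (3) = 0
λ² + 4λ + 3 = 0
Solving: λ = -3, -1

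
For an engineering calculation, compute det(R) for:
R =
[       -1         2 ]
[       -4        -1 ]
det(R) = 9

For a 2×2 matrix [[a, b], [c, d]], det = a*d - b*c.
det(R) = (-1)*(-1) - (2)*(-4) = 1 + 8 = 9.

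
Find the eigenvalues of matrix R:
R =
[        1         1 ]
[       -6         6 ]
λ = 3, 4

Solve det(R - λI) = 0. For a 2×2 matrix the characteristic equation is λ² - (trace)λ + det = 0.
trace(R) = a + d = 1 + 6 = 7.
det(R) = a*d - b*c = (1)*(6) - (1)*(-6) = 6 + 6 = 12.
Characteristic equation: λ² - (7)λ + (12) = 0.
Discriminant = (7)² - 4*(12) = 49 - 48 = 1.
λ = (7 ± √1) / 2 = (7 ± 1) / 2 = 3, 4.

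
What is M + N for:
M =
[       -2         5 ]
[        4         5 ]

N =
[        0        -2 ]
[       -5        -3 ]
M + N =
[       -2         3 ]
[       -1         2 ]

Matrix addition is elementwise: (M+N)[i][j] = M[i][j] + N[i][j].
  (M+N)[0][0] = (-2) + (0) = -2
  (M+N)[0][1] = (5) + (-2) = 3
  (M+N)[1][0] = (4) + (-5) = -1
  (M+N)[1][1] = (5) + (-3) = 2
M + N =
[       -2         3 ]
[       -1         2 ]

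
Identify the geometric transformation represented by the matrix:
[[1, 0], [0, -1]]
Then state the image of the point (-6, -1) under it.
reflection across the x-axis; image of (-6, -1) is (-6, 1)

This is a symmetric orthogonal matrix with determinant -1, which characterizes a reflection in ℝ².
The matrix [[1, 0], [0, -1]] represents: reflection across the x-axis.
Applying it to (-6, -1): [1·-6 + 0·-1, 0·-6 + -1·-1] = (-6, 1).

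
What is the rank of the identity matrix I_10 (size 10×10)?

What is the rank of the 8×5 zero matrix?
rank(I_10) = 10, rank(0) = 0

The identity I_10 has 10 columns that are the standard basis vectors e_1, …, e_10. These are linearly independent, so all 10 columns are pivots and rank(I_10) = 10.
The 8×5 zero matrix has every entry zero, so every row is the zero row and there are no pivots; rank(0) = 0.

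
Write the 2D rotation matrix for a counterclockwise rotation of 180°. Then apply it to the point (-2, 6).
R = [[-1, 0], [0, -1]]; R·(-2, 6) = (2, -6)

Rotation matrix formula: R(θ) = [[cos θ, -sin θ], [sin θ, cos θ]]
For θ = 180°:
cos(180°) = -1
sin(180°) = 0
R = [[-1, 0], [0, -1]]
Apply to (-2, 6): [-1·-2 + (0)·6, 0·-2 + -1·6] = (2, -6)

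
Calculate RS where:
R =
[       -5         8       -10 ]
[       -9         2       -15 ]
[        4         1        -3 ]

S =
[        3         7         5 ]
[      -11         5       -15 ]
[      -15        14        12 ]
RS =
[       47      -135      -265 ]
[      176      -263      -255 ]
[       46        -9       -31 ]

Matrix multiplication: (RS)[i][j] = sum over k of R[i][k] * S[k][j].
  (RS)[0][0] = (-5)*(3) + (8)*(-11) + (-10)*(-15) = 47
  (RS)[0][1] = (-5)*(7) + (8)*(5) + (-10)*(14) = -135
  (RS)[0][2] = (-5)*(5) + (8)*(-15) + (-10)*(12) = -265
  (RS)[1][0] = (-9)*(3) + (2)*(-11) + (-15)*(-15) = 176
  (RS)[1][1] = (-9)*(7) + (2)*(5) + (-15)*(14) = -263
  (RS)[1][2] = (-9)*(5) + (2)*(-15) + (-15)*(12) = -255
  (RS)[2][0] = (4)*(3) + (1)*(-11) + (-3)*(-15) = 46
  (RS)[2][1] = (4)*(7) + (1)*(5) + (-3)*(14) = -9
  (RS)[2][2] = (4)*(5) + (1)*(-15) + (-3)*(12) = -31
RS =
[       47      -135      -265 ]
[      176      -263      -255 ]
[       46        -9       -31 ]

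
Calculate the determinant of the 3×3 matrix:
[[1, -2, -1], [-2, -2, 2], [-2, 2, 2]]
0

Expansion along first row:
det = 1·det([[-2,2],[2,2]]) - -2·det([[-2,2],[-2,2]]) + -1·det([[-2,-2],[-2,2]])
    = 1·(-2·2 - 2·2) - -2·(-2·2 - 2·-2) + -1·(-2·2 - -2·-2)
    = 1·-8 - -2·0 + -1·-8
    = -8 + 0 + 8 = 0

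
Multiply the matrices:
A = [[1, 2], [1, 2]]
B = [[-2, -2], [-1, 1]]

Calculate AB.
[[-4, 0], [-4, 0]]

Each entry (i,j) of AB = sum over k of A[i][k]*B[k][j].
(AB)[0][0] = (1)*(-2) + (2)*(-1) = -4
(AB)[0][1] = (1)*(-2) + (2)*(1) = 0
(AB)[1][0] = (1)*(-2) + (2)*(-1) = -4
(AB)[1][1] = (1)*(-2) + (2)*(1) = 0
AB = [[-4, 0], [-4, 0]]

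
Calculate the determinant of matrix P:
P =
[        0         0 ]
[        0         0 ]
det(P) = 0

For a 2×2 matrix [[a, b], [c, d]], det = a*d - b*c.
det(P) = (0)*(0) - (0)*(0) = 0 - 0 = 0.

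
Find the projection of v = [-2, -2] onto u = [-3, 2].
[-6/13, 4/13]

The projection of v onto u is proj_u(v) = ((v·u) / (u·u)) · u.
v·u = (-2)*(-3) + (-2)*(2) = 2.
u·u = (-3)*(-3) + (2)*(2) = 13.
coefficient = 2 / 13 = 2/13.
proj_u(v) = 2/13 · [-3, 2] = [-6/13, 4/13].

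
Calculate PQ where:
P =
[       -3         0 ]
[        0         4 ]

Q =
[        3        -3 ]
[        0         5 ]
PQ =
[       -9         9 ]
[        0        20 ]

Matrix multiplication: (PQ)[i][j] = sum over k of P[i][k] * Q[k][j].
  (PQ)[0][0] = (-3)*(3) + (0)*(0) = -9
  (PQ)[0][1] = (-3)*(-3) + (0)*(5) = 9
  (PQ)[1][0] = (0)*(3) + (4)*(0) = 0
  (PQ)[1][1] = (0)*(-3) + (4)*(5) = 20
PQ =
[       -9         9 ]
[        0        20 ]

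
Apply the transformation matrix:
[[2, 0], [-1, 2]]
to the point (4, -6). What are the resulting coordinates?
(8, -16)

Matrix multiplication:
[[2, 0], [-1, 2]] × [4, -6]ᵀ
= [2×4 + 0×-6, -1×4 + 2×-6]ᵀ
= [8.0000, -16.0000]ᵀ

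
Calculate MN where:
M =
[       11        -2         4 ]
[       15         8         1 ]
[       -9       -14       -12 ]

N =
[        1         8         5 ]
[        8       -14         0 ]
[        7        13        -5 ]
MN =
[       23       168        35 ]
[       86        21        70 ]
[     -205       -32        15 ]

Matrix multiplication: (MN)[i][j] = sum over k of M[i][k] * N[k][j].
  (MN)[0][0] = (11)*(1) + (-2)*(8) + (4)*(7) = 23
  (MN)[0][1] = (11)*(8) + (-2)*(-14) + (4)*(13) = 168
  (MN)[0][2] = (11)*(5) + (-2)*(0) + (4)*(-5) = 35
  (MN)[1][0] = (15)*(1) + (8)*(8) + (1)*(7) = 86
  (MN)[1][1] = (15)*(8) + (8)*(-14) + (1)*(13) = 21
  (MN)[1][2] = (15)*(5) + (8)*(0) + (1)*(-5) = 70
  (MN)[2][0] = (-9)*(1) + (-14)*(8) + (-12)*(7) = -205
  (MN)[2][1] = (-9)*(8) + (-14)*(-14) + (-12)*(13) = -32
  (MN)[2][2] = (-9)*(5) + (-14)*(0) + (-12)*(-5) = 15
MN =
[       23       168        35 ]
[       86        21        70 ]
[     -205       -32        15 ]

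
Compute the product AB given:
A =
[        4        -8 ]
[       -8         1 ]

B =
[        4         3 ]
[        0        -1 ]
AB =
[       16        20 ]
[      -32       -25 ]

Matrix multiplication: (AB)[i][j] = sum over k of A[i][k] * B[k][j].
  (AB)[0][0] = (4)*(4) + (-8)*(0) = 16
  (AB)[0][1] = (4)*(3) + (-8)*(-1) = 20
  (AB)[1][0] = (-8)*(4) + (1)*(0) = -32
  (AB)[1][1] = (-8)*(3) + (1)*(-1) = -25
AB =
[       16        20 ]
[      -32       -25 ]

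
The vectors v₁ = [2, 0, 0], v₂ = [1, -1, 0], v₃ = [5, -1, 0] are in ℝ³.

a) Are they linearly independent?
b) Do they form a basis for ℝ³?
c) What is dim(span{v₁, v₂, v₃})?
Not independent, not a basis, dim(span) = 2

Check whether v₃ can be written as a linear combination of v₁ and v₂.
v₃ = (2)·v₁ + (1)·v₂ = [5, -1, 0], so the three vectors are linearly dependent.
Thus they do not form a basis for ℝ³, and dim(span{v₁, v₂, v₃}) = 2 (spanned by v₁ and v₂).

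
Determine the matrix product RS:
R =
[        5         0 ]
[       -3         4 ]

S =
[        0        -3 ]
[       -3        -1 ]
RS =
[        0       -15 ]
[      -12         5 ]

Matrix multiplication: (RS)[i][j] = sum over k of R[i][k] * S[k][j].
  (RS)[0][0] = (5)*(0) + (0)*(-3) = 0
  (RS)[0][1] = (5)*(-3) + (0)*(-1) = -15
  (RS)[1][0] = (-3)*(0) + (4)*(-3) = -12
  (RS)[1][1] = (-3)*(-3) + (4)*(-1) = 5
RS =
[        0       -15 ]
[      -12         5 ]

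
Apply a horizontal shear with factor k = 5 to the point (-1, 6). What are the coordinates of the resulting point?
(29, 6)

Shear matrix for horizontal shear with factor k = 5:
[[1, 5], [0, 1]]
Result: (-1, 6) → (29, 6)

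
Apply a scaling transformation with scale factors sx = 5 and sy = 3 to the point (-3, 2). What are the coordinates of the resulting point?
(-15, 6)

Scaling matrix:
[[5, 0], [0, 3]]
Result: (-3 × 5, 2 × 3) = (-15, 6)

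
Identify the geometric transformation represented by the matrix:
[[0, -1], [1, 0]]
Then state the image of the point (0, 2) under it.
rotation by 90° counterclockwise; image of (0, 2) is (-2, 0)

This matches the form [[cos θ, -sin θ], [sin θ, cos θ]] of a rotation matrix; reading off cos θ and sin θ gives the angle.
The matrix [[0, -1], [1, 0]] represents: rotation by 90° counterclockwise.
Applying it to (0, 2): [0·0 + -1·2, 1·0 + 0·2] = (-2, 0).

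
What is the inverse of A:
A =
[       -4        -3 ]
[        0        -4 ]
det(A) = 16
A⁻¹ =
[     -1/4      3/16 ]
[        0      -1/4 ]

For a 2×2 matrix A = [[a, b], [c, d]] with det(A) ≠ 0, A⁻¹ = (1/det(A)) * [[d, -b], [-c, a]].
det(A) = (-4)*(-4) - (-3)*(0) = 16 - 0 = 16.
A⁻¹ = (1/16) * [[-4, 3], [0, -4]].
Dividing each entry by 16 and reducing:
A⁻¹ =
[     -1/4      3/16 ]
[        0      -1/4 ]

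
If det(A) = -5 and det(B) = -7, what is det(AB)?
35

Use the multiplicative property of determinants: det(AB) = det(A)*det(B).
det(AB) = (-5)*(-7) = 35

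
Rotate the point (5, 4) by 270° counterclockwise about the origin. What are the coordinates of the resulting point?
(4, -5)

Rotation matrix R(θ) = [[cos θ, -sin θ], [sin θ, cos θ]]; for θ = 270°:
R = [[0, 1], [-1, 0]]
Result: R × [5, 4]ᵀ = [0·5 + (1)·4, -1·5 + (0)·4]ᵀ = (4, -5)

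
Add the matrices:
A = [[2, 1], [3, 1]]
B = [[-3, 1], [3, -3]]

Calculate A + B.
[[-1, 2], [6, -2]]

Add corresponding elements:
(2)+(-3)=-1
(1)+(1)=2
(3)+(3)=6
(1)+(-3)=-2
A + B = [[-1, 2], [6, -2]]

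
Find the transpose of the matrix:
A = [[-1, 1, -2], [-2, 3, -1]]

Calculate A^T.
[[-1, -2], [1, 3], [-2, -1]]

The transpose sends entry (i,j) to (j,i); rows become columns.
Row 0 of A: [-1, 1, -2] -> column 0 of A^T.
Row 1 of A: [-2, 3, -1] -> column 1 of A^T.
A^T = [[-1, -2], [1, 3], [-2, -1]]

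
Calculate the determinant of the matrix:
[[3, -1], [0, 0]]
0

For a 2×2 matrix [[a, b], [c, d]], det = ad - bc
det = (3)(0) - (-1)(0) = 0 - 0 = 0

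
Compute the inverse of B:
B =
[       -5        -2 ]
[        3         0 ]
det(B) = 6
B⁻¹ =
[        0       1/3 ]
[     -1/2      -5/6 ]

For a 2×2 matrix B = [[a, b], [c, d]] with det(B) ≠ 0, B⁻¹ = (1/det(B)) * [[d, -b], [-c, a]].
det(B) = (-5)*(0) - (-2)*(3) = 0 + 6 = 6.
B⁻¹ = (1/6) * [[0, 2], [-3, -5]].
Dividing each entry by 6 and reducing:
B⁻¹ =
[        0       1/3 ]
[     -1/2      -5/6 ]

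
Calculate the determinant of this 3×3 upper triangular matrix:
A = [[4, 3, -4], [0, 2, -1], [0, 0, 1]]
8

The determinant of a triangular matrix is the product of its diagonal entries (the off-diagonal entries above the diagonal do not affect it).
det(A) = (4) * (2) * (1) = 8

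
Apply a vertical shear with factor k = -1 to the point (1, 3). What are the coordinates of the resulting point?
(1, 2)

Shear matrix for vertical shear with factor k = -1:
[[1, 0], [-1, 1]]
Result: (1, 3) → (1, 2)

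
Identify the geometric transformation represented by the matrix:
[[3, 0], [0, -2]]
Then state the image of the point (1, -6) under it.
non-uniform scaling by (3, -2); image of (1, -6) is (3, 12)

This is diagonal with distinct entries, so it scales the x-axis by 3 and the y-axis by -2.
The matrix [[3, 0], [0, -2]] represents: non-uniform scaling by (3, -2).
Applying it to (1, -6): [3·1 + 0·-6, 0·1 + -2·-6] = (3, 12).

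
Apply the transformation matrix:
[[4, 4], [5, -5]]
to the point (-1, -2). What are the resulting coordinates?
(-12, 5)

Matrix multiplication:
[[4, 4], [5, -5]] × [-1, -2]ᵀ
= [4×-1 + 4×-2, 5×-1 + -5×-2]ᵀ
= [-12.0000, 5.0000]ᵀ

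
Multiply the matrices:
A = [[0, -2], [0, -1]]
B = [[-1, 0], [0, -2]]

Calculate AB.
[[0, 4], [0, 2]]

Each entry (i,j) of AB = sum over k of A[i][k]*B[k][j].
(AB)[0][0] = (0)*(-1) + (-2)*(0) = 0
(AB)[0][1] = (0)*(0) + (-2)*(-2) = 4
(AB)[1][0] = (0)*(-1) + (-1)*(0) = 0
(AB)[1][1] = (0)*(0) + (-1)*(-2) = 2
AB = [[0, 4], [0, 2]]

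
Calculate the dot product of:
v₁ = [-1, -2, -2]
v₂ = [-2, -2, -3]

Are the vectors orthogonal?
12, No

The dot product is the sum of products of corresponding components.
v₁·v₂ = (-1)*(-2) + (-2)*(-2) + (-2)*(-3) = 2 + 4 + 6 = 12.
Two vectors are orthogonal iff their dot product is 0; here the dot product is 12, so the vectors are not orthogonal.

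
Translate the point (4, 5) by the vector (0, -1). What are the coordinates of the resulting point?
(4, 4)

Translation by (0, -1):
x' = 4 + 0 = 4
y' = 5 + -1 = 4
Homogeneous matrix: [[1, 0, 0], [0, 1, -1], [0, 0, 1]]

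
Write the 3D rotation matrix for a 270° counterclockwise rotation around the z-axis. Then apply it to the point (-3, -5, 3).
R = [[0, 1, 0], [-1, 0, 0], [0, 0, 1]]; R·(-3, -5, 3) = (-5, 3, 3)

Rotation matrix for 270° around z-axis:
cos(270°) = 0, sin(270°) = -1
R = [[0, 1, 0], [-1, 0, 0], [0, 0, 1]]
Apply to (-3, -5, 3): R·[-3, -5, 3]ᵀ = (-5, 3, 3)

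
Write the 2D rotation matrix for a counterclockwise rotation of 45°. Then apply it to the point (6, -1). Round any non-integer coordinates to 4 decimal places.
R = [[√2/2, -√2/2], [√2/2, √2/2]]; R·(6, -1) = (4.9497, 3.5355)

Rotation matrix formula: R(θ) = [[cos θ, -sin θ], [sin θ, cos θ]]
For θ = 45°:
cos(45°) = √2/2
sin(45°) = √2/2
R = [[√2/2, -√2/2], [√2/2, √2/2]]
Apply to (6, -1): [√2/2·6 + (-√2/2)·-1, √2/2·6 + √2/2·-1] = (4.9497, 3.5355)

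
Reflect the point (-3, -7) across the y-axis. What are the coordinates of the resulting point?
(3, -7)

Reflection across y-axis: (-3, -7) → (3, -7)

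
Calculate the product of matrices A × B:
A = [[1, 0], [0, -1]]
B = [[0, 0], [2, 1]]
[[0, 0], [-2, -1]]

Matrix multiplication:
C[0][0] = 1×0 + 0×2 = 0
C[0][1] = 1×0 + 0×1 = 0
C[1][0] = 0×0 + -1×2 = -2
C[1][1] = 0×0 + -1×1 = -1
Result: [[0, 0], [-2, -1]]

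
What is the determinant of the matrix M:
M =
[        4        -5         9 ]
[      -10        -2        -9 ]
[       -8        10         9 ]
det(M) = -1566

Expand along row 0 (cofactor expansion): det(M) = a*(e*i - f*h) - b*(d*i - f*g) + c*(d*h - e*g), where the 3×3 is [[a, b, c], [d, e, f], [g, h, i]].
Minor M_00 = (-2)*(9) - (-9)*(10) = -18 + 90 = 72.
Minor M_01 = (-10)*(9) - (-9)*(-8) = -90 - 72 = -162.
Minor M_02 = (-10)*(10) - (-2)*(-8) = -100 - 16 = -116.
det(M) = (4)*(72) - (-5)*(-162) + (9)*(-116) = 288 - 810 - 1044 = -1566.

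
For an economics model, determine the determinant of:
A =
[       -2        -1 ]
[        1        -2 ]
det(A) = 5

For a 2×2 matrix [[a, b], [c, d]], det = a*d - b*c.
det(A) = (-2)*(-2) - (-1)*(1) = 4 + 1 = 5.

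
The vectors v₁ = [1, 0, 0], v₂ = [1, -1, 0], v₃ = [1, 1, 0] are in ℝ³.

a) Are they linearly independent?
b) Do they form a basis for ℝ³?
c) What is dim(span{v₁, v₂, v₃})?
Not independent, not a basis, dim(span) = 2

Check whether v₃ can be written as a linear combination of v₁ and v₂.
v₃ = (2)·v₁ + (-1)·v₂ = [1, 1, 0], so the three vectors are linearly dependent.
Thus they do not form a basis for ℝ³, and dim(span{v₁, v₂, v₃}) = 2 (spanned by v₁ and v₂).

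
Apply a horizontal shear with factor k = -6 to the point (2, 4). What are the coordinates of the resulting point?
(-22, 4)

Shear matrix for horizontal shear with factor k = -6:
[[1, -6], [0, 1]]
Result: (2, 4) → (-22, 4)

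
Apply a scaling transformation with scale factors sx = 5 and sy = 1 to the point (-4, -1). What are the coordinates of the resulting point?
(-20, -1)

Scaling matrix:
[[5, 0], [0, 1]]
Result: (-4 × 5, -1 × 1) = (-20, -1)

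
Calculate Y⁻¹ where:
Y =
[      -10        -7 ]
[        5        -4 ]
det(Y) = 75
Y⁻¹ =
[    -4/75      7/75 ]
[    -1/15     -2/15 ]

For a 2×2 matrix Y = [[a, b], [c, d]] with det(Y) ≠ 0, Y⁻¹ = (1/det(Y)) * [[d, -b], [-c, a]].
det(Y) = (-10)*(-4) - (-7)*(5) = 40 + 35 = 75.
Y⁻¹ = (1/75) * [[-4, 7], [-5, -10]].
Dividing each entry by 75 and reducing:
Y⁻¹ =
[    -4/75      7/75 ]
[    -1/15     -2/15 ]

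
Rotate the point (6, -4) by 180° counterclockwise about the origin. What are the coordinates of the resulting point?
(-6, 4)

Rotation matrix R(θ) = [[cos θ, -sin θ], [sin θ, cos θ]]; for θ = 180°:
R = [[-1, 0], [0, -1]]
Result: R × [6, -4]ᵀ = [-1·6 + (0)·-4, 0·6 + (-1)·-4]ᵀ = (-6, 4)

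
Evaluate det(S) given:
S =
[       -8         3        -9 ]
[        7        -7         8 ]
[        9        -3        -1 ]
det(S) = -389

Expand along row 0 (cofactor expansion): det(S) = a*(e*i - f*h) - b*(d*i - f*g) + c*(d*h - e*g), where the 3×3 is [[a, b, c], [d, e, f], [g, h, i]].
Minor M_00 = (-7)*(-1) - (8)*(-3) = 7 + 24 = 31.
Minor M_01 = (7)*(-1) - (8)*(9) = -7 - 72 = -79.
Minor M_02 = (7)*(-3) - (-7)*(9) = -21 + 63 = 42.
det(S) = (-8)*(31) - (3)*(-79) + (-9)*(42) = -248 + 237 - 378 = -389.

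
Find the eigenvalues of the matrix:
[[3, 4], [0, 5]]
λ = 3 and λ = 5

Characteristic equation: det(A - λI) = 0
λ² - (trace)λ + (det) = 0
λ² - (8)λ + (15) = 0
λ² - 8λ + 15 = 0
Solving: λ = 3, 5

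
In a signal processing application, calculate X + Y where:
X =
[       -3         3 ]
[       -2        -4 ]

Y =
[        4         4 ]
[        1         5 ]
X + Y =
[        1         7 ]
[       -1         1 ]

Matrix addition is elementwise: (X+Y)[i][j] = X[i][j] + Y[i][j].
  (X+Y)[0][0] = (-3) + (4) = 1
  (X+Y)[0][1] = (3) + (4) = 7
  (X+Y)[1][0] = (-2) + (1) = -1
  (X+Y)[1][1] = (-4) + (5) = 1
X + Y =
[        1         7 ]
[       -1         1 ]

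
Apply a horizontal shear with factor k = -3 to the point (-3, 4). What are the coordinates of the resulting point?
(-15, 4)

Shear matrix for horizontal shear with factor k = -3:
[[1, -3], [0, 1]]
Result: (-3, 4) → (-15, 4)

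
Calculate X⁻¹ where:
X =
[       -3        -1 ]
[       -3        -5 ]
det(X) = 12
X⁻¹ =
[    -5/12      1/12 ]
[      1/4      -1/4 ]

For a 2×2 matrix X = [[a, b], [c, d]] with det(X) ≠ 0, X⁻¹ = (1/det(X)) * [[d, -b], [-c, a]].
det(X) = (-3)*(-5) - (-1)*(-3) = 15 - 3 = 12.
X⁻¹ = (1/12) * [[-5, 1], [3, -3]].
Dividing each entry by 12 and reducing:
X⁻¹ =
[    -5/12      1/12 ]
[      1/4      -1/4 ]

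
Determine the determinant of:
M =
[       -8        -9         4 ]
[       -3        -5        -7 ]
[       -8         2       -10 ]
det(M) = -930

Expand along row 0 (cofactor expansion): det(M) = a*(e*i - f*h) - b*(d*i - f*g) + c*(d*h - e*g), where the 3×3 is [[a, b, c], [d, e, f], [g, h, i]].
Minor M_00 = (-5)*(-10) - (-7)*(2) = 50 + 14 = 64.
Minor M_01 = (-3)*(-10) - (-7)*(-8) = 30 - 56 = -26.
Minor M_02 = (-3)*(2) - (-5)*(-8) = -6 - 40 = -46.
det(M) = (-8)*(64) - (-9)*(-26) + (4)*(-46) = -512 - 234 - 184 = -930.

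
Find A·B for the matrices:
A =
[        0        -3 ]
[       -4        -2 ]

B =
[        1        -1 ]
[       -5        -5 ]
AB =
[       15        15 ]
[        6        14 ]

Matrix multiplication: (AB)[i][j] = sum over k of A[i][k] * B[k][j].
  (AB)[0][0] = (0)*(1) + (-3)*(-5) = 15
  (AB)[0][1] = (0)*(-1) + (-3)*(-5) = 15
  (AB)[1][0] = (-4)*(1) + (-2)*(-5) = 6
  (AB)[1][1] = (-4)*(-1) + (-2)*(-5) = 14
AB =
[       15        15 ]
[        6        14 ]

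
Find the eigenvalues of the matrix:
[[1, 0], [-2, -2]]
λ = -2 and λ = 1

Characteristic equation: det(A - λI) = 0
λ² - (trace)λ + (det) = 0
λ² - (-1)λ + (-2) = 0
λ² + 1λ - 2 = 0
Solving: λ = -2, 1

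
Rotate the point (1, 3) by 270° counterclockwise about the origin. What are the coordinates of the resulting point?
(3, -1)

Rotation matrix R(θ) = [[cos θ, -sin θ], [sin θ, cos θ]]; for θ = 270°:
R = [[0, 1], [-1, 0]]
Result: R × [1, 3]ᵀ = [0·1 + (1)·3, -1·1 + (0)·3]ᵀ = (3, -1)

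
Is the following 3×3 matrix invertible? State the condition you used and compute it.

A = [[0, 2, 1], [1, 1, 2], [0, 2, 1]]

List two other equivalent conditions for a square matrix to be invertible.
No, not invertible; det(A) = 0 (two rows are equal, so the rows are linearly dependent). Equivalent conditions (failing for this A): rank(A) < 3; Ax = 0 has non-trivial solutions; 0 is an eigenvalue; the columns are linearly dependent.

To check invertibility, compute det(A).
In this matrix, row 0 and the last row are identical, so one row is a scalar multiple of another and the rows are linearly dependent.
A matrix with linearly dependent rows has det = 0 and is not invertible.
Equivalent failed conditions:
- rank(A) < 3.
- Ax = 0 has non-trivial solutions.
- 0 is an eigenvalue.
- The columns are linearly dependent.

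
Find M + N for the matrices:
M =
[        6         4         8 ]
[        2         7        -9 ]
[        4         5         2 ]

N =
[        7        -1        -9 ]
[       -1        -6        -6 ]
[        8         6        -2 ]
M + N =
[       13         3        -1 ]
[        1         1       -15 ]
[       12        11         0 ]

Matrix addition is elementwise: (M+N)[i][j] = M[i][j] + N[i][j].
  (M+N)[0][0] = (6) + (7) = 13
  (M+N)[0][1] = (4) + (-1) = 3
  (M+N)[0][2] = (8) + (-9) = -1
  (M+N)[1][0] = (2) + (-1) = 1
  (M+N)[1][1] = (7) + (-6) = 1
  (M+N)[1][2] = (-9) + (-6) = -15
  (M+N)[2][0] = (4) + (8) = 12
  (M+N)[2][1] = (5) + (6) = 11
  (M+N)[2][2] = (2) + (-2) = 0
M + N =
[       13         3        -1 ]
[        1         1       -15 ]
[       12        11         0 ]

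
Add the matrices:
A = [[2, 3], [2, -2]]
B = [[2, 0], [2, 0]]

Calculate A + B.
[[4, 3], [4, -2]]

Add corresponding elements:
(2)+(2)=4
(3)+(0)=3
(2)+(2)=4
(-2)+(0)=-2
A + B = [[4, 3], [4, -2]]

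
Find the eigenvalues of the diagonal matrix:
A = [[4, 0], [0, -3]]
λ₁ = 4, λ₂ = -3

The characteristic polynomial of A is det(A - λI) = (4 - λ)(-3 - λ) = 0.
The roots are λ = 4 and λ = -3, so the eigenvalues are the diagonal entries.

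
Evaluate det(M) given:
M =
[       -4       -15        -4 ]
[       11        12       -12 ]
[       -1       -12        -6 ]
det(M) = 174

Expand along row 0 (cofactor expansion): det(M) = a*(e*i - f*h) - b*(d*i - f*g) + c*(d*h - e*g), where the 3×3 is [[a, b, c], [d, e, f], [g, h, i]].
Minor M_00 = (12)*(-6) - (-12)*(-12) = -72 - 144 = -216.
Minor M_01 = (11)*(-6) - (-12)*(-1) = -66 - 12 = -78.
Minor M_02 = (11)*(-12) - (12)*(-1) = -132 + 12 = -120.
det(M) = (-4)*(-216) - (-15)*(-78) + (-4)*(-120) = 864 - 1170 + 480 = 174.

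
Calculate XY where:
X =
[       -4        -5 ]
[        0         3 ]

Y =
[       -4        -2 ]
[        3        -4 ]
XY =
[        1        28 ]
[        9       -12 ]

Matrix multiplication: (XY)[i][j] = sum over k of X[i][k] * Y[k][j].
  (XY)[0][0] = (-4)*(-4) + (-5)*(3) = 1
  (XY)[0][1] = (-4)*(-2) + (-5)*(-4) = 28
  (XY)[1][0] = (0)*(-4) + (3)*(3) = 9
  (XY)[1][1] = (0)*(-2) + (3)*(-4) = -12
XY =
[        1        28 ]
[        9       -12 ]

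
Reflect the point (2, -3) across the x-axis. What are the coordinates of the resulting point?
(2, 3)

Reflection across x-axis: (2, -3) → (2, 3)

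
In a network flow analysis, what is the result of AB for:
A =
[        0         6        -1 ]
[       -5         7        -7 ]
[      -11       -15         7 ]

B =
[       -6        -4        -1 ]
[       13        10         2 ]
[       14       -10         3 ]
AB =
[       64        70         9 ]
[       23       160        -2 ]
[      -31      -176         2 ]

Matrix multiplication: (AB)[i][j] = sum over k of A[i][k] * B[k][j].
  (AB)[0][0] = (0)*(-6) + (6)*(13) + (-1)*(14) = 64
  (AB)[0][1] = (0)*(-4) + (6)*(10) + (-1)*(-10) = 70
  (AB)[0][2] = (0)*(-1) + (6)*(2) + (-1)*(3) = 9
  (AB)[1][0] = (-5)*(-6) + (7)*(13) + (-7)*(14) = 23
  (AB)[1][1] = (-5)*(-4) + (7)*(10) + (-7)*(-10) = 160
  (AB)[1][2] = (-5)*(-1) + (7)*(2) + (-7)*(3) = -2
  (AB)[2][0] = (-11)*(-6) + (-15)*(13) + (7)*(14) = -31
  (AB)[2][1] = (-11)*(-4) + (-15)*(10) + (7)*(-10) = -176
  (AB)[2][2] = (-11)*(-1) + (-15)*(2) + (7)*(3) = 2
AB =
[       64        70         9 ]
[       23       160        -2 ]
[      -31      -176         2 ]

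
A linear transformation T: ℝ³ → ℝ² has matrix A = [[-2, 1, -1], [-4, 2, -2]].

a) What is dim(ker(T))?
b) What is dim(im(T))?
dim(ker) = 2, dim(im) = 1

Observe that row 2 = 2 × row 1 (so the rows are linearly dependent).
Thus rank(A) = 1 (only one linearly independent row).
dim(im(T)) = rank(A) = 1.
By the rank-nullity theorem applied to T: ℝ³ → ℝ², rank(A) + nullity(A) = 3 (the domain dimension), so dim(ker(T)) = 3 - 1 = 2.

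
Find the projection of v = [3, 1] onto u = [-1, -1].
[2, 2]

The projection of v onto u is proj_u(v) = ((v·u) / (u·u)) · u.
v·u = (3)*(-1) + (1)*(-1) = -4.
u·u = (-1)*(-1) + (-1)*(-1) = 2.
coefficient = -4 / 2 = -2.
proj_u(v) = -2 · [-1, -1] = [2, 2].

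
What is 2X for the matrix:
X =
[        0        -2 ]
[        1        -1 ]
2X =
[        0        -4 ]
[        2        -2 ]

Scalar multiplication is elementwise: (2X)[i][j] = 2 * X[i][j].
  (2X)[0][0] = 2 * (0) = 0
  (2X)[0][1] = 2 * (-2) = -4
  (2X)[1][0] = 2 * (1) = 2
  (2X)[1][1] = 2 * (-1) = -2
2X =
[        0        -4 ]
[        2        -2 ]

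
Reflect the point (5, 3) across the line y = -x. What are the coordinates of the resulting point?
(-3, -5)

Reflection across line y = -x: (5, 3) → (-3, -5)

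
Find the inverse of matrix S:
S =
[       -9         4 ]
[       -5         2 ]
det(S) = 2
S⁻¹ =
[        1        -2 ]
[      5/2      -9/2 ]

For a 2×2 matrix S = [[a, b], [c, d]] with det(S) ≠ 0, S⁻¹ = (1/det(S)) * [[d, -b], [-c, a]].
det(S) = (-9)*(2) - (4)*(-5) = -18 + 20 = 2.
S⁻¹ = (1/2) * [[2, -4], [5, -9]].
Dividing each entry by 2 and reducing:
S⁻¹ =
[        1        -2 ]
[      5/2      -9/2 ]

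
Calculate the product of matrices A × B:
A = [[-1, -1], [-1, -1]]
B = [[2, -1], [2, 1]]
[[-4, 0], [-4, 0]]

Matrix multiplication:
C[0][0] = -1×2 + -1×2 = -4
C[0][1] = -1×-1 + -1×1 = 0
C[1][0] = -1×2 + -1×2 = -4
C[1][1] = -1×-1 + -1×1 = 0
Result: [[-4, 0], [-4, 0]]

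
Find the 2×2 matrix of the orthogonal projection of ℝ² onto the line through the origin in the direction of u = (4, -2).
[[4/5, -2/5], [-2/5, 1/5]]

The orthogonal projection onto the line spanned by a nonzero vector u = (a, b) has matrix P = (u uᵀ) / (uᵀ u) = (1/(a² + b²)) · [[a², ab], [ab, b²]].
Here u = (4, -2), so a² + b² = 16 + 4 = 20.
P = (1/20) · [[16, -8], [-8, 4]] = [[4/5, -2/5], [-2/5, 1/5]].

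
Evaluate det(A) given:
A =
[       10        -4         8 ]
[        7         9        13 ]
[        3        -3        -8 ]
det(A) = -1094

Expand along row 0 (cofactor expansion): det(A) = a*(e*i - f*h) - b*(d*i - f*g) + c*(d*h - e*g), where the 3×3 is [[a, b, c], [d, e, f], [g, h, i]].
Minor M_00 = (9)*(-8) - (13)*(-3) = -72 + 39 = -33.
Minor M_01 = (7)*(-8) - (13)*(3) = -56 - 39 = -95.
Minor M_02 = (7)*(-3) - (9)*(3) = -21 - 27 = -48.
det(A) = (10)*(-33) - (-4)*(-95) + (8)*(-48) = -330 - 380 - 384 = -1094.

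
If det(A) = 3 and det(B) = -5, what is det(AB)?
-15

Use the multiplicative property of determinants: det(AB) = det(A)*det(B).
det(AB) = (3)*(-5) = -15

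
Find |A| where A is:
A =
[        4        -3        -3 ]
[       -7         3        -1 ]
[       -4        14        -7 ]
det(A) = 365

Expand along row 0 (cofactor expansion): det(A) = a*(e*i - f*h) - b*(d*i - f*g) + c*(d*h - e*g), where the 3×3 is [[a, b, c], [d, e, f], [g, h, i]].
Minor M_00 = (3)*(-7) - (-1)*(14) = -21 + 14 = -7.
Minor M_01 = (-7)*(-7) - (-1)*(-4) = 49 - 4 = 45.
Minor M_02 = (-7)*(14) - (3)*(-4) = -98 + 12 = -86.
det(A) = (4)*(-7) - (-3)*(45) + (-3)*(-86) = -28 + 135 + 258 = 365.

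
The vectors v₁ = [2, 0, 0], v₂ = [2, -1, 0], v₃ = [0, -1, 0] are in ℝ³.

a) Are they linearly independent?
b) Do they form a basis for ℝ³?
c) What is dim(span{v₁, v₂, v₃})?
Not independent, not a basis, dim(span) = 2

Check whether v₃ can be written as a linear combination of v₁ and v₂.
v₃ = (-1)·v₁ + (1)·v₂ = [0, -1, 0], so the three vectors are linearly dependent.
Thus they do not form a basis for ℝ³, and dim(span{v₁, v₂, v₃}) = 2 (spanned by v₁ and v₂).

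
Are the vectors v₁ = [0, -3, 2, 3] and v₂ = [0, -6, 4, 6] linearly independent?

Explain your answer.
No, linearly dependent (v₂ = 2·v₁)

Check whether there is a scalar k with v₂ = k·v₁.
Comparing components, k = 2 satisfies 2·[0, -3, 2, 3] = [0, -6, 4, 6].
Since v₂ is a scalar multiple of v₁, the two vectors are linearly dependent.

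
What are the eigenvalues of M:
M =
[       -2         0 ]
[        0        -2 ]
λ = -2, -2

Solve det(M - λI) = 0. For a 2×2 matrix the characteristic equation is λ² - (trace)λ + det = 0.
trace(M) = a + d = -2 - 2 = -4.
det(M) = a*d - b*c = (-2)*(-2) - (0)*(0) = 4 - 0 = 4.
Characteristic equation: λ² - (-4)λ + (4) = 0.
Discriminant = (-4)² - 4*(4) = 16 - 16 = 0.
λ = (-4 ± √0) / 2 = (-4 ± 0) / 2 = -2, -2.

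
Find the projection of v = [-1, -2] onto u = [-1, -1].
[-3/2, -3/2]

The projection of v onto u is proj_u(v) = ((v·u) / (u·u)) · u.
v·u = (-1)*(-1) + (-2)*(-1) = 3.
u·u = (-1)*(-1) + (-1)*(-1) = 2.
coefficient = 3 / 2 = 3/2.
proj_u(v) = 3/2 · [-1, -1] = [-3/2, -3/2].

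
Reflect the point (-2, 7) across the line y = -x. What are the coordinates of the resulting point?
(-7, 2)

Reflection across line y = -x: (-2, 7) → (-7, 2)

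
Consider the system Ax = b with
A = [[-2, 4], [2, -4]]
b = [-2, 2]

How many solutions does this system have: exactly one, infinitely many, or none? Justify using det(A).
Infinitely many solutions

det(A) = (-2)*(-4) - (4)*(2) = 0, so A is singular (column 2 is -2 times column 1).
b = [-2, 2] = 1 * column 1 of A, so b lies in the column space of A.
A singular matrix whose right-hand side is in its column space gives a 1-parameter family of solutions — infinitely many.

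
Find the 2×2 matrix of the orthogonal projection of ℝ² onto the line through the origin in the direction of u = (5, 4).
[[25/41, 20/41], [20/41, 16/41]]

The orthogonal projection onto the line spanned by a nonzero vector u = (a, b) has matrix P = (u uᵀ) / (uᵀ u) = (1/(a² + b²)) · [[a², ab], [ab, b²]].
Here u = (5, 4), so a² + b² = 25 + 16 = 41.
P = (1/41) · [[25, 20], [20, 16]] = [[25/41, 20/41], [20/41, 16/41]].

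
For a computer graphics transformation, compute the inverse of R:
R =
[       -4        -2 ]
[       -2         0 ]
det(R) = -4
R⁻¹ =
[        0      -1/2 ]
[     -1/2         1 ]

For a 2×2 matrix R = [[a, b], [c, d]] with det(R) ≠ 0, R⁻¹ = (1/det(R)) * [[d, -b], [-c, a]].
det(R) = (-4)*(0) - (-2)*(-2) = 0 - 4 = -4.
R⁻¹ = (1/-4) * [[0, 2], [2, -4]].
Dividing each entry by -4 and reducing:
R⁻¹ =
[        0      -1/2 ]
[     -1/2         1 ]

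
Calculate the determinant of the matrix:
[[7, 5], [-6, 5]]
65

For a 2×2 matrix [[a, b], [c, d]], det = ad - bc
det = (7)(5) - (5)(-6) = 35 - -30 = 65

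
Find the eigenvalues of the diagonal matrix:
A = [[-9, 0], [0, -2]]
λ₁ = -9, λ₂ = -2

The characteristic polynomial of A is det(A - λI) = (-9 - λ)(-2 - λ) = 0.
The roots are λ = -9 and λ = -2, so the eigenvalues are the diagonal entries.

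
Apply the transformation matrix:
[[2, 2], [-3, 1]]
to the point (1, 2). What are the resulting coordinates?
(6, -1)

Matrix multiplication:
[[2, 2], [-3, 1]] × [1, 2]ᵀ
= [2×1 + 2×2, -3×1 + 1×2]ᵀ
= [6.0000, -1.0000]ᵀ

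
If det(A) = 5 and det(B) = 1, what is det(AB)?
5

Use the multiplicative property of determinants: det(AB) = det(A)*det(B).
det(AB) = (5)*(1) = 5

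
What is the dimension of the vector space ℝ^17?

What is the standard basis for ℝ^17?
Dimension = 17; standard basis = {e_1, e_2, e_3, …, e_17}

ℝ^17 is the space of 17-tuples of real numbers; its dimension is 17.
The standard basis consists of 17 vectors: e_1, e_2, e_3, …, e_17, where e_i is the vector with 1 in position i and 0 elsewhere.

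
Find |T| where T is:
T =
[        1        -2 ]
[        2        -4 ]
det(T) = 0

For a 2×2 matrix [[a, b], [c, d]], det = a*d - b*c.
det(T) = (1)*(-4) - (-2)*(2) = -4 + 4 = 0.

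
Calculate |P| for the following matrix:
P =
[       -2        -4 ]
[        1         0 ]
det(P) = 4

For a 2×2 matrix [[a, b], [c, d]], det = a*d - b*c.
det(P) = (-2)*(0) - (-4)*(1) = 0 + 4 = 4.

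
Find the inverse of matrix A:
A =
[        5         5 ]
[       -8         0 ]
det(A) = 40
A⁻¹ =
[        0      -1/8 ]
[      1/5       1/8 ]

For a 2×2 matrix A = [[a, b], [c, d]] with det(A) ≠ 0, A⁻¹ = (1/det(A)) * [[d, -b], [-c, a]].
det(A) = (5)*(0) - (5)*(-8) = 0 + 40 = 40.
A⁻¹ = (1/40) * [[0, -5], [8, 5]].
Dividing each entry by 40 and reducing:
A⁻¹ =
[        0      -1/8 ]
[      1/5       1/8 ]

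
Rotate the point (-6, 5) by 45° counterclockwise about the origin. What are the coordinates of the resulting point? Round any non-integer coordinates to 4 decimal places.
(-7.7782, -0.7071)

Rotation matrix R(θ) = [[cos θ, -sin θ], [sin θ, cos θ]]; for θ = 45°:
R = [[√2/2, -√2/2], [√2/2, √2/2]]
Result: R × [-6, 5]ᵀ = [√2/2·-6 + (-√2/2)·5, √2/2·-6 + (√2/2)·5]ᵀ = (-7.7782, -0.7071)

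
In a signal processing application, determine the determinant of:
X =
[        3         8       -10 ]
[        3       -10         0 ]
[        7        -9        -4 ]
det(X) = -214

Expand along row 0 (cofactor expansion): det(X) = a*(e*i - f*h) - b*(d*i - f*g) + c*(d*h - e*g), where the 3×3 is [[a, b, c], [d, e, f], [g, h, i]].
Minor M_00 = (-10)*(-4) - (0)*(-9) = 40 - 0 = 40.
Minor M_01 = (3)*(-4) - (0)*(7) = -12 - 0 = -12.
Minor M_02 = (3)*(-9) - (-10)*(7) = -27 + 70 = 43.
det(X) = (3)*(40) - (8)*(-12) + (-10)*(43) = 120 + 96 - 430 = -214.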